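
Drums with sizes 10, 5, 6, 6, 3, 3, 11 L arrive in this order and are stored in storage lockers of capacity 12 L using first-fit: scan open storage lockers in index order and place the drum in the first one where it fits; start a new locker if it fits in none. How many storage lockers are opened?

  10 → locker 1 (new)  [load 10/12]
  5 → locker 2 (new)  [load 5/12]
  6 → locker 2  [load 11/12]
  6 → locker 3 (new)  [load 6/12]
  3 → locker 3  [load 9/12]
  3 → locker 3  [load 12/12]
  11 → locker 4 (new)  [load 11/12]
4 storage lockers opened.

4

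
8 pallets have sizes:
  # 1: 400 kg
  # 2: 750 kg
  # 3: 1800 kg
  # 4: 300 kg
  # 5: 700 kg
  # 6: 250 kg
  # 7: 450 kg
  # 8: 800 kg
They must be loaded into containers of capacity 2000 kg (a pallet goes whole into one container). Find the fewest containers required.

Total = 1800 + 800 + 750 + 700 + 450 + 400 + 300 + 250 = 5450 kg.
Lower bound: ⌈5450/2000⌉ = 3 containers.
A packing using 3 containers:
  container 1: 1800 = 1800
  container 2: 800 + 750 + 450 = 2000
  container 3: 700 + 400 + 300 + 250 = 1650
This matches the lower bound, so 3 is optimal.

3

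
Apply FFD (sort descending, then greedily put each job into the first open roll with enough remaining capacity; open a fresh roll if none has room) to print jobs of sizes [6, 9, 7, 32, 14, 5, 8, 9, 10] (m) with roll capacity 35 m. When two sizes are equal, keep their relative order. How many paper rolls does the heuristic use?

Sorted descending: 32, 14, 10, 9, 9, 8, 7, 6, 5.
  32 → roll 1 (new)  [load 32/35]
  14 → roll 2 (new)  [load 14/35]
  10 → roll 2  [load 24/35]
  9 → roll 2  [load 33/35]
  9 → roll 3 (new)  [load 9/35]
  8 → roll 3  [load 17/35]
  7 → roll 3  [load 24/35]
  6 → roll 3  [load 30/35]
  5 → roll 3  [load 35/35]
3 paper rolls opened.

3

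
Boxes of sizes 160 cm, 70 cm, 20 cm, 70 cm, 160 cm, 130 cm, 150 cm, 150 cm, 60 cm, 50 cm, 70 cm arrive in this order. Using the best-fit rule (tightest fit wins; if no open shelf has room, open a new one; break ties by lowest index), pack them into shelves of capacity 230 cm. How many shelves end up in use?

5

  160 → shelf 1 (new)  [load 160/230]
  70 → shelf 1  [load 230/230]
  20 → shelf 2 (new)  [load 20/230]
  70 → shelf 2  [load 90/230]
  160 → shelf 3 (new)  [load 160/230]
  130 → shelf 2  [load 220/230]
  150 → shelf 4 (new)  [load 150/230]
  150 → shelf 5 (new)  [load 150/230]
  60 → shelf 3  [load 220/230]
  50 → shelf 4  [load 200/230]
  70 → shelf 5  [load 220/230]
5 shelves opened.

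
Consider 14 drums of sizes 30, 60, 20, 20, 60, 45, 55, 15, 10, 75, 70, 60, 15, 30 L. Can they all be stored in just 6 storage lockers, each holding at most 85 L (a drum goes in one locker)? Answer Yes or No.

Total = 565 L; ⌈565/85⌉ = 7.
At least 7 storage lockers are required, but only 6 are allowed.

No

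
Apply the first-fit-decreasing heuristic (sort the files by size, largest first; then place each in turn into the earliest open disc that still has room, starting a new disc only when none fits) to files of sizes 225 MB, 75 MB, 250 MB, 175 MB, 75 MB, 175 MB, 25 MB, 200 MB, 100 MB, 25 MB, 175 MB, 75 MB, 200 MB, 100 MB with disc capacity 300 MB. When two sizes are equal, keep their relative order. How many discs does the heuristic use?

7

Sorted descending: 250, 225, 200, 200, 175, 175, 175, 100, 100, 75, 75, 75, 25, 25.
  250 → disc 1 (new)  [load 250/300]
  225 → disc 2 (new)  [load 225/300]
  200 → disc 3 (new)  [load 200/300]
  200 → disc 4 (new)  [load 200/300]
  175 → disc 5 (new)  [load 175/300]
  175 → disc 6 (new)  [load 175/300]
  175 → disc 7 (new)  [load 175/300]
  100 → disc 3  [load 300/300]
  100 → disc 4  [load 300/300]
  75 → disc 2  [load 300/300]
  75 → disc 5  [load 250/300]
  75 → disc 6  [load 250/300]
  25 → disc 1  [load 275/300]
  25 → disc 1  [load 300/300]
7 discs opened.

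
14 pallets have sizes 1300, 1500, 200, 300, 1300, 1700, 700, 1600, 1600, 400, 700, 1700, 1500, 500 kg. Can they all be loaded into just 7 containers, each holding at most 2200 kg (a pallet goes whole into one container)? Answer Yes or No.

No

Total = 15000 kg; ⌈15000/2200⌉ = 7.
8 pallets each exceed half the capacity and cannot share a container, forcing at least 8 containers.
At least 8 containers are required, but only 7 are allowed.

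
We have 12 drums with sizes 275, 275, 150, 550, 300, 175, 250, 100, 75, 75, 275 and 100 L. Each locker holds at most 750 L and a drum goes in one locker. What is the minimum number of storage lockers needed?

Total = 550 + 300 + 275 + 275 + 275 + 250 + 175 + 150 + 100 + 100 + 75 + 75 = 2600 L.
Lower bound: ⌈2600/750⌉ = 4 storage lockers.
A packing using 4 storage lockers:
  locker 1: 550 + 175 = 725
  locker 2: 300 + 275 + 150 = 725
  locker 3: 275 + 275 + 100 + 100 = 750
  locker 4: 250 + 75 + 75 = 400
This matches the lower bound, so 4 is optimal.

4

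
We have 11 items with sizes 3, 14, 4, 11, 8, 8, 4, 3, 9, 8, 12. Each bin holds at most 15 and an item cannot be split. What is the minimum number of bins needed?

Total = 14 + 12 + 11 + 9 + 8 + 8 + 8 + 4 + 4 + 3 + 3 = 84.
Lower bound: ⌈84/15⌉ = 6 bins.
Also, 7 items each exceed 15/2, and no two of those can share a bin, so at least 7 bins are needed.
A packing using 7 bins:
  bin 1: 14 = 14
  bin 2: 12 + 3 = 15
  bin 3: 11 + 4 = 15
  bin 4: 9 + 4 = 13
  bin 5: 8 + 3 = 11
  bin 6: 8 = 8
  bin 7: 8 = 8
This matches the lower bound, so 7 is optimal.

7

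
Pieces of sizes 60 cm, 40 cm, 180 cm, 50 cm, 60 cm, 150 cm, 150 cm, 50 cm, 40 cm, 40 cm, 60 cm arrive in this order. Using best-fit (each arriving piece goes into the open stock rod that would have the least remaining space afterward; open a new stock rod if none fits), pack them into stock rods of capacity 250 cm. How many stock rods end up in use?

  60 → stock rod 1 (new)  [load 60/250]
  40 → stock rod 1  [load 100/250]
  180 → stock rod 2 (new)  [load 180/250]
  50 → stock rod 2  [load 230/250]
  60 → stock rod 1  [load 160/250]
  150 → stock rod 3 (new)  [load 150/250]
  150 → stock rod 4 (new)  [load 150/250]
  50 → stock rod 1  [load 210/250]
  40 → stock rod 1  [load 250/250]
  40 → stock rod 3  [load 190/250]
  60 → stock rod 3  [load 250/250]
4 stock rods opened.

4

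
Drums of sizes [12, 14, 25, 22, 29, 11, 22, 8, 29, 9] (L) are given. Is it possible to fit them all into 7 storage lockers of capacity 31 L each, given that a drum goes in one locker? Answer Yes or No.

A valid assignment using 7 storage lockers:
  locker 1: 29 = 29
  locker 2: 29 = 29
  locker 3: 25 = 25
  locker 4: 22 + 9 = 31
  locker 5: 22 + 8 = 30
  locker 6: 14 + 12 = 26
  locker 7: 11 = 11
Every load is within 31 L, so 7 storage lockers suffice.

Yes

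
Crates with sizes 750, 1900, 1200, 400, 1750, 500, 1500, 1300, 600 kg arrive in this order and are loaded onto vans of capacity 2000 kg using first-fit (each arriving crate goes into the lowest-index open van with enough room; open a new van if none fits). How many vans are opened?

6

  750 → van 1 (new)  [load 750/2000]
  1900 → van 2 (new)  [load 1900/2000]
  1200 → van 1  [load 1950/2000]
  400 → van 3 (new)  [load 400/2000]
  1750 → van 4 (new)  [load 1750/2000]
  500 → van 3  [load 900/2000]
  1500 → van 5 (new)  [load 1500/2000]
  1300 → van 6 (new)  [load 1300/2000]
  600 → van 3  [load 1500/2000]
6 vans opened.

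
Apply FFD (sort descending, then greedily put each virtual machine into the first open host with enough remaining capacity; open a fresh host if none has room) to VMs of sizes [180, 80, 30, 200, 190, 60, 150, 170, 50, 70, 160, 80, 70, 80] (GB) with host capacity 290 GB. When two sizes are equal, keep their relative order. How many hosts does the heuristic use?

Sorted descending: 200, 190, 180, 170, 160, 150, 80, 80, 80, 70, 70, 60, 50, 30.
  200 → host 1 (new)  [load 200/290]
  190 → host 2 (new)  [load 190/290]
  180 → host 3 (new)  [load 180/290]
  170 → host 4 (new)  [load 170/290]
  160 → host 5 (new)  [load 160/290]
  150 → host 6 (new)  [load 150/290]
  80 → host 1  [load 280/290]
  80 → host 2  [load 270/290]
  80 → host 3  [load 260/290]
  70 → host 4  [load 240/290]
  70 → host 5  [load 230/290]
  60 → host 5  [load 290/290]
  50 → host 4  [load 290/290]
  30 → host 3  [load 290/290]
6 hosts opened.

6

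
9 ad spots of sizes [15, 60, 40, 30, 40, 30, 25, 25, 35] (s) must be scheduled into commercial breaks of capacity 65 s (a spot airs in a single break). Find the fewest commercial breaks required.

5

Total = 60 + 40 + 40 + 35 + 30 + 30 + 25 + 25 + 15 = 300 s.
Lower bound: ⌈300/65⌉ = 5 commercial breaks.
A packing using 5 commercial breaks:
  break 1: 60 = 60
  break 2: 40 + 25 = 65
  break 3: 40 + 25 = 65
  break 4: 35 + 30 = 65
  break 5: 30 + 15 = 45
This matches the lower bound, so 5 is optimal.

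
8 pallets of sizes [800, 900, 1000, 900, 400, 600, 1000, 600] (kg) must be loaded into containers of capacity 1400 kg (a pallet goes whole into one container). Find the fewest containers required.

6

Total = 1000 + 1000 + 900 + 900 + 800 + 600 + 600 + 400 = 6200 kg.
Lower bound: ⌈6200/1400⌉ = 5 containers.
A packing using 6 containers:
  container 1: 1000 + 400 = 1400
  container 2: 1000 = 1000
  container 3: 900 = 900
  container 4: 900 = 900
  container 5: 800 + 600 = 1400
  container 6: 600 = 600
No arrangement into 5 containers stays within capacity, so 6 is optimal.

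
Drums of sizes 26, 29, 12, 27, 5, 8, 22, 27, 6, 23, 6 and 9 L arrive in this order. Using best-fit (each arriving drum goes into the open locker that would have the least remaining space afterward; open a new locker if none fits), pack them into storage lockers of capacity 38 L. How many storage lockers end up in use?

6

  26 → locker 1 (new)  [load 26/38]
  29 → locker 2 (new)  [load 29/38]
  12 → locker 1  [load 38/38]
  27 → locker 3 (new)  [load 27/38]
  5 → locker 2  [load 34/38]
  8 → locker 3  [load 35/38]
  22 → locker 4 (new)  [load 22/38]
  27 → locker 5 (new)  [load 27/38]
  6 → locker 5  [load 33/38]
  23 → locker 6 (new)  [load 23/38]
  6 → locker 6  [load 29/38]
  9 → locker 6  [load 38/38]
6 storage lockers opened.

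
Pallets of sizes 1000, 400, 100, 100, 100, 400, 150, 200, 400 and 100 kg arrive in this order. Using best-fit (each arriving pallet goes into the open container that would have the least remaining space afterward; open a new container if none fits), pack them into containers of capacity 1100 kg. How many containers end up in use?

  1000 → container 1 (new)  [load 1000/1100]
  400 → container 2 (new)  [load 400/1100]
  100 → container 1  [load 1100/1100]
  100 → container 2  [load 500/1100]
  100 → container 2  [load 600/1100]
  400 → container 2  [load 1000/1100]
  150 → container 3 (new)  [load 150/1100]
  200 → container 3  [load 350/1100]
  400 → container 3  [load 750/1100]
  100 → container 2  [load 1100/1100]
3 containers opened.

3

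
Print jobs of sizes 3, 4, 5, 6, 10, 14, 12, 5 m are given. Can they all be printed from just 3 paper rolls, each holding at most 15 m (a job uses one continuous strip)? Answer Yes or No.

Total = 59 m; ⌈59/15⌉ = 4.
At least 4 paper rolls are required, but only 3 are allowed.

No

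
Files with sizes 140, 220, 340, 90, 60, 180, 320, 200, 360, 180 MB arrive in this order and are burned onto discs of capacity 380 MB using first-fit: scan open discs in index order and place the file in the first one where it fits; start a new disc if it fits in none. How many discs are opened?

6

  140 → disc 1 (new)  [load 140/380]
  220 → disc 1  [load 360/380]
  340 → disc 2 (new)  [load 340/380]
  90 → disc 3 (new)  [load 90/380]
  60 → disc 3  [load 150/380]
  180 → disc 3  [load 330/380]
  320 → disc 4 (new)  [load 320/380]
  200 → disc 5 (new)  [load 200/380]
  360 → disc 6 (new)  [load 360/380]
  180 → disc 5  [load 380/380]
6 discs opened.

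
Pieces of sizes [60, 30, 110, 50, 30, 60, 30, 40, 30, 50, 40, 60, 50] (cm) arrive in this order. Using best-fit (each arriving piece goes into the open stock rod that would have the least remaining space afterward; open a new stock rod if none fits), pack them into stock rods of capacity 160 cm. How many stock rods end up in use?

5

  60 → stock rod 1 (new)  [load 60/160]
  30 → stock rod 1  [load 90/160]
  110 → stock rod 2 (new)  [load 110/160]
  50 → stock rod 2  [load 160/160]
  30 → stock rod 1  [load 120/160]
  60 → stock rod 3 (new)  [load 60/160]
  30 → stock rod 1  [load 150/160]
  40 → stock rod 3  [load 100/160]
  30 → stock rod 3  [load 130/160]
  50 → stock rod 4 (new)  [load 50/160]
  40 → stock rod 4  [load 90/160]
  60 → stock rod 4  [load 150/160]
  50 → stock rod 5 (new)  [load 50/160]
5 stock rods opened.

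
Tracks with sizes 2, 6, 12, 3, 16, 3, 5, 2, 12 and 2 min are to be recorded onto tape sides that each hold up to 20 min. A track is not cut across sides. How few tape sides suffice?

Total = 16 + 12 + 12 + 6 + 5 + 3 + 3 + 2 + 2 + 2 = 63 min.
Lower bound: ⌈63/20⌉ = 4 tape sides.
A packing using 4 tape sides:
  side 1: 16 + 3 = 19
  side 2: 12 + 6 + 2 = 20
  side 3: 12 + 5 + 3 = 20
  side 4: 2 + 2 = 4
This matches the lower bound, so 4 is optimal.

4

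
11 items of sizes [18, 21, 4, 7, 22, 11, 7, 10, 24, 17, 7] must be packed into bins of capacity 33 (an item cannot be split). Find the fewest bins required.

5

Total = 24 + 22 + 21 + 18 + 17 + 11 + 10 + 7 + 7 + 7 + 4 = 148.
Lower bound: ⌈148/33⌉ = 5 bins.
A packing using 5 bins:
  bin 1: 24 + 7 = 31
  bin 2: 22 + 11 = 33
  bin 3: 21 + 10 = 31
  bin 4: 18 + 7 + 7 = 32
  bin 5: 17 + 4 = 21
This matches the lower bound, so 5 is optimal.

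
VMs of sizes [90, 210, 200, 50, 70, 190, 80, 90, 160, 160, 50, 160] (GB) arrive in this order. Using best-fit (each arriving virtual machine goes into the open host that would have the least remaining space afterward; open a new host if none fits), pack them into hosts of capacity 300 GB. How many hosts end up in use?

  90 → host 1 (new)  [load 90/300]
  210 → host 1  [load 300/300]
  200 → host 2 (new)  [load 200/300]
  50 → host 2  [load 250/300]
  70 → host 3 (new)  [load 70/300]
  190 → host 3  [load 260/300]
  80 → host 4 (new)  [load 80/300]
  90 → host 4  [load 170/300]
  160 → host 5 (new)  [load 160/300]
  160 → host 6 (new)  [load 160/300]
  50 → host 2  [load 300/300]
  160 → host 7 (new)  [load 160/300]
7 hosts opened.

7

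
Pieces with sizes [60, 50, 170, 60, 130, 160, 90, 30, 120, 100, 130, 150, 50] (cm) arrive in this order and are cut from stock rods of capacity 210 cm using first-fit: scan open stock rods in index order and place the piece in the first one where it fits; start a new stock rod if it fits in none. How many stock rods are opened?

  60 → stock rod 1 (new)  [load 60/210]
  50 → stock rod 1  [load 110/210]
  170 → stock rod 2 (new)  [load 170/210]
  60 → stock rod 1  [load 170/210]
  130 → stock rod 3 (new)  [load 130/210]
  160 → stock rod 4 (new)  [load 160/210]
  90 → stock rod 5 (new)  [load 90/210]
  30 → stock rod 1  [load 200/210]
  120 → stock rod 5  [load 210/210]
  100 → stock rod 6 (new)  [load 100/210]
  130 → stock rod 7 (new)  [load 130/210]
  150 → stock rod 8 (new)  [load 150/210]
  50 → stock rod 3  [load 180/210]
8 stock rods opened.

8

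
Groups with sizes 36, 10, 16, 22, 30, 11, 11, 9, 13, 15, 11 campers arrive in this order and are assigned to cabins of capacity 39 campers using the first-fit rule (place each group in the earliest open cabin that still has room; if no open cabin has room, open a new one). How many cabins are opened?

5

  36 → cabin 1 (new)  [load 36/39]
  10 → cabin 2 (new)  [load 10/39]
  16 → cabin 2  [load 26/39]
  22 → cabin 3 (new)  [load 22/39]
  30 → cabin 4 (new)  [load 30/39]
  11 → cabin 2  [load 37/39]
  11 → cabin 3  [load 33/39]
  9 → cabin 4  [load 39/39]
  13 → cabin 5 (new)  [load 13/39]
  15 → cabin 5  [load 28/39]
  11 → cabin 5  [load 39/39]
5 cabins opened.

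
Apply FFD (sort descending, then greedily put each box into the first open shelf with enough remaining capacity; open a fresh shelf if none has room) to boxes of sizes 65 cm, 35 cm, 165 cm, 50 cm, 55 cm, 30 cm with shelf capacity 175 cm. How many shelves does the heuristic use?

3

Sorted descending: 165, 65, 55, 50, 35, 30.
  165 → shelf 1 (new)  [load 165/175]
  65 → shelf 2 (new)  [load 65/175]
  55 → shelf 2  [load 120/175]
  50 → shelf 2  [load 170/175]
  35 → shelf 3 (new)  [load 35/175]
  30 → shelf 3  [load 65/175]
3 shelves opened.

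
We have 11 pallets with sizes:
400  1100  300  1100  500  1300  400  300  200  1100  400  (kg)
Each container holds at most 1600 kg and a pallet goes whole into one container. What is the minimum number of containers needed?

5

Total = 1300 + 1100 + 1100 + 1100 + 500 + 400 + 400 + 400 + 300 + 300 + 200 = 7100 kg.
Lower bound: ⌈7100/1600⌉ = 5 containers.
A packing using 5 containers:
  container 1: 1300 + 300 = 1600
  container 2: 1100 + 500 = 1600
  container 3: 1100 + 400 = 1500
  container 4: 1100 + 400 = 1500
  container 5: 400 + 300 + 200 = 900
This matches the lower bound, so 5 is optimal.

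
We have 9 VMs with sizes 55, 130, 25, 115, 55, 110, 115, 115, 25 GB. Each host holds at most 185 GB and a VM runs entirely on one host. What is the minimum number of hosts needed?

5

Total = 130 + 115 + 115 + 115 + 110 + 55 + 55 + 25 + 25 = 745 GB.
Lower bound: ⌈745/185⌉ = 5 hosts.
A packing using 5 hosts:
  host 1: 130 + 55 = 185
  host 2: 115 + 55 = 170
  host 3: 115 + 25 + 25 = 165
  host 4: 115 = 115
  host 5: 110 = 110
This matches the lower bound, so 5 is optimal.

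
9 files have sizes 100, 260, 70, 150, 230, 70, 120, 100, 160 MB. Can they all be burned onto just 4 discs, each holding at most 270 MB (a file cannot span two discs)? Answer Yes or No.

Total = 1260 MB; ⌈1260/270⌉ = 5.
At least 5 discs are required, but only 4 are allowed.

No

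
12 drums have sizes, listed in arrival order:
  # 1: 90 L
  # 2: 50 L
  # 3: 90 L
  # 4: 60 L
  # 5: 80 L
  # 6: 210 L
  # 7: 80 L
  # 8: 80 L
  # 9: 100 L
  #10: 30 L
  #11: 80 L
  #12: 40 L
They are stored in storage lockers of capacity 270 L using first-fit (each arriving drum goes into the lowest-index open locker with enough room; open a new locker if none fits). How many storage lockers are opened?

4

  90 → locker 1 (new)  [load 90/270]
  50 → locker 1  [load 140/270]
  90 → locker 1  [load 230/270]
  60 → locker 2 (new)  [load 60/270]
  80 → locker 2  [load 140/270]
  210 → locker 3 (new)  [load 210/270]
  80 → locker 2  [load 220/270]
  80 → locker 4 (new)  [load 80/270]
  100 → locker 4  [load 180/270]
  30 → locker 1  [load 260/270]
  80 → locker 4  [load 260/270]
  40 → locker 2  [load 260/270]
4 storage lockers opened.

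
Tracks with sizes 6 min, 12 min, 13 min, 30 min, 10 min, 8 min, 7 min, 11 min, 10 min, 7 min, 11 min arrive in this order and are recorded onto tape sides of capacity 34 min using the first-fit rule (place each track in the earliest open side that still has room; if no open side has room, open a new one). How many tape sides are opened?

  6 → side 1 (new)  [load 6/34]
  12 → side 1  [load 18/34]
  13 → side 1  [load 31/34]
  30 → side 2 (new)  [load 30/34]
  10 → side 3 (new)  [load 10/34]
  8 → side 3  [load 18/34]
  7 → side 3  [load 25/34]
  11 → side 4 (new)  [load 11/34]
  10 → side 4  [load 21/34]
  7 → side 3  [load 32/34]
  11 → side 4  [load 32/34]
4 tape sides opened.

4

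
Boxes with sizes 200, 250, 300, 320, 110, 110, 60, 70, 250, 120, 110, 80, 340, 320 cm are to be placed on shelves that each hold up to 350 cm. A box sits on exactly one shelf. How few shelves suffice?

9

Total = 340 + 320 + 320 + 300 + 250 + 250 + 200 + 120 + 110 + 110 + 110 + 80 + 70 + 60 = 2640 cm.
Lower bound: ⌈2640/350⌉ = 8 shelves.
A packing using 9 shelves:
  shelf 1: 340 = 340
  shelf 2: 320 = 320
  shelf 3: 320 = 320
  shelf 4: 300 = 300
  shelf 5: 250 + 80 = 330
  shelf 6: 250 + 70 = 320
  shelf 7: 200 + 120 = 320
  shelf 8: 110 + 110 + 110 = 330
  shelf 9: 60 = 60
No arrangement into 8 shelves stays within capacity, so 9 is optimal.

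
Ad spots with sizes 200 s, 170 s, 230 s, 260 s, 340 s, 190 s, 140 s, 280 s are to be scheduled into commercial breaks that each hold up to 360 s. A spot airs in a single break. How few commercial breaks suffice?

Total = 340 + 280 + 260 + 230 + 200 + 190 + 170 + 140 = 1810 s.
Lower bound: ⌈1810/360⌉ = 6 commercial breaks.
A packing using 6 commercial breaks:
  break 1: 340 = 340
  break 2: 280 = 280
  break 3: 260 = 260
  break 4: 230 = 230
  break 5: 200 + 140 = 340
  break 6: 190 + 170 = 360
This matches the lower bound, so 6 is optimal.

6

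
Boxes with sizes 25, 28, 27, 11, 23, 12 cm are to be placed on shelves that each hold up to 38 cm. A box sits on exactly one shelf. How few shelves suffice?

Total = 28 + 27 + 25 + 23 + 12 + 11 = 126 cm.
Lower bound: ⌈126/38⌉ = 4 shelves.
A packing using 4 shelves:
  shelf 1: 28 = 28
  shelf 2: 27 + 11 = 38
  shelf 3: 25 + 12 = 37
  shelf 4: 23 = 23
This matches the lower bound, so 4 is optimal.

4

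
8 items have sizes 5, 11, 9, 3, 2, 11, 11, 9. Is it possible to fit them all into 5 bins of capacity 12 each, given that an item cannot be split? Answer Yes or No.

Total = 61; ⌈61/12⌉ = 6.
At least 6 bins are required, but only 5 are allowed.

No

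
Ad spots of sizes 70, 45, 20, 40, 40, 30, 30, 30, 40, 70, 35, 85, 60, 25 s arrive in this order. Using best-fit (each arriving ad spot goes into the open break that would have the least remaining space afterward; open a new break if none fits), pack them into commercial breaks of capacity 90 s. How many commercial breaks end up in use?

8

  70 → break 1 (new)  [load 70/90]
  45 → break 2 (new)  [load 45/90]
  20 → break 1  [load 90/90]
  40 → break 2  [load 85/90]
  40 → break 3 (new)  [load 40/90]
  30 → break 3  [load 70/90]
  30 → break 4 (new)  [load 30/90]
  30 → break 4  [load 60/90]
  40 → break 5 (new)  [load 40/90]
  70 → break 6 (new)  [load 70/90]
  35 → break 5  [load 75/90]
  85 → break 7 (new)  [load 85/90]
  60 → break 8 (new)  [load 60/90]
  25 → break 4  [load 85/90]
8 commercial breaks opened.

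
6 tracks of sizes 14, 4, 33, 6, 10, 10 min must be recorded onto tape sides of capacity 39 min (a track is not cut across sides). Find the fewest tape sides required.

2

Total = 33 + 14 + 10 + 10 + 6 + 4 = 77 min.
Lower bound: ⌈77/39⌉ = 2 tape sides.
A packing using 2 tape sides:
  side 1: 33 + 6 = 39
  side 2: 14 + 10 + 10 + 4 = 38
This matches the lower bound, so 2 is optimal.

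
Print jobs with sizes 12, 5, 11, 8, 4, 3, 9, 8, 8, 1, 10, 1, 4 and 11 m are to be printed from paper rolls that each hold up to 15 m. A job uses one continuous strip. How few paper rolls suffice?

8

Total = 12 + 11 + 11 + 10 + 9 + 8 + 8 + 8 + 5 + 4 + 4 + 3 + 1 + 1 = 95 m.
Lower bound: ⌈95/15⌉ = 7 paper rolls.
Also, 8 print jobs each exceed 15/2 m, and no two of those can share a roll, so at least 8 paper rolls are needed.
A packing using 8 paper rolls:
  roll 1: 12 + 3 = 15
  roll 2: 11 + 4 = 15
  roll 3: 11 + 4 = 15
  roll 4: 10 + 5 = 15
  roll 5: 9 + 1 + 1 = 11
  roll 6: 8 = 8
  roll 7: 8 = 8
  roll 8: 8 = 8
This matches the lower bound, so 8 is optimal.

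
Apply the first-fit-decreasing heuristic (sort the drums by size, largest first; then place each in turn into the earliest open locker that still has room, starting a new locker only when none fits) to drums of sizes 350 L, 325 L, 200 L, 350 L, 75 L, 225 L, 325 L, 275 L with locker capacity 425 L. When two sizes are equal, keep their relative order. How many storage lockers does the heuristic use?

Sorted descending: 350, 350, 325, 325, 275, 225, 200, 75.
  350 → locker 1 (new)  [load 350/425]
  350 → locker 2 (new)  [load 350/425]
  325 → locker 3 (new)  [load 325/425]
  325 → locker 4 (new)  [load 325/425]
  275 → locker 5 (new)  [load 275/425]
  225 → locker 6 (new)  [load 225/425]
  200 → locker 6  [load 425/425]
  75 → locker 1  [load 425/425]
6 storage lockers opened.

6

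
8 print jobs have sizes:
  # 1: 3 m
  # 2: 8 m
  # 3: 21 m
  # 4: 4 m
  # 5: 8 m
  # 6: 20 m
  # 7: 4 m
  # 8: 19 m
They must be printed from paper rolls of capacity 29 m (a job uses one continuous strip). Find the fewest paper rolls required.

4

Total = 21 + 20 + 19 + 8 + 8 + 4 + 4 + 3 = 87 m.
Lower bound: ⌈87/29⌉ = 3 paper rolls.
A packing using 4 paper rolls:
  roll 1: 21 + 8 = 29
  roll 2: 20 + 8 = 28
  roll 3: 19 + 4 + 4 = 27
  roll 4: 3 = 3
No arrangement into 3 paper rolls stays within capacity, so 4 is optimal.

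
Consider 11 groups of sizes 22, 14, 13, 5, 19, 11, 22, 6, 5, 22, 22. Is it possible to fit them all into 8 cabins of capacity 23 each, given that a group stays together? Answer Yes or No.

Yes

A valid assignment using 8 cabins:
  cabin 1: 22 = 22
  cabin 2: 22 = 22
  cabin 3: 22 = 22
  cabin 4: 22 = 22
  cabin 5: 19 = 19
  cabin 6: 14 + 6 = 20
  cabin 7: 13 + 5 + 5 = 23
  cabin 8: 11 = 11
Every load is within 23, so 8 cabins suffice.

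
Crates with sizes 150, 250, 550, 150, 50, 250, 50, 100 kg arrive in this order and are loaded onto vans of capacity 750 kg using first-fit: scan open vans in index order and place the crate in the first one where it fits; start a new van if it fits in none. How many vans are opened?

3

  150 → van 1 (new)  [load 150/750]
  250 → van 1  [load 400/750]
  550 → van 2 (new)  [load 550/750]
  150 → van 1  [load 550/750]
  50 → van 1  [load 600/750]
  250 → van 3 (new)  [load 250/750]
  50 → van 1  [load 650/750]
  100 → van 1  [load 750/750]
3 vans opened.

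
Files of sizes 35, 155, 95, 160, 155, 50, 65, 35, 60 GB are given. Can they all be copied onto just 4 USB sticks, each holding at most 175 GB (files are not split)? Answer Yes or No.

No

Total = 810 GB; ⌈810/175⌉ = 5.
At least 5 USB sticks are required, but only 4 are allowed.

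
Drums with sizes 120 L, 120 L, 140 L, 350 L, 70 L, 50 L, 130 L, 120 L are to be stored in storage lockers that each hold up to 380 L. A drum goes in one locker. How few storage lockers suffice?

Total = 350 + 140 + 130 + 120 + 120 + 120 + 70 + 50 = 1100 L.
Lower bound: ⌈1100/380⌉ = 3 storage lockers.
A packing using 3 storage lockers:
  locker 1: 350 = 350
  locker 2: 140 + 120 + 120 = 380
  locker 3: 130 + 120 + 70 + 50 = 370
This matches the lower bound, so 3 is optimal.

3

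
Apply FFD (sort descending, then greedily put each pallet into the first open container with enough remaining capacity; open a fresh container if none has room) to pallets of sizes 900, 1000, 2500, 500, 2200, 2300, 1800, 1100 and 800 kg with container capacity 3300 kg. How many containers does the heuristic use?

Sorted descending: 2500, 2300, 2200, 1800, 1100, 1000, 900, 800, 500.
  2500 → container 1 (new)  [load 2500/3300]
  2300 → container 2 (new)  [load 2300/3300]
  2200 → container 3 (new)  [load 2200/3300]
  1800 → container 4 (new)  [load 1800/3300]
  1100 → container 3  [load 3300/3300]
  1000 → container 2  [load 3300/3300]
  900 → container 4  [load 2700/3300]
  800 → container 1  [load 3300/3300]
  500 → container 4  [load 3200/3300]
4 containers opened.

4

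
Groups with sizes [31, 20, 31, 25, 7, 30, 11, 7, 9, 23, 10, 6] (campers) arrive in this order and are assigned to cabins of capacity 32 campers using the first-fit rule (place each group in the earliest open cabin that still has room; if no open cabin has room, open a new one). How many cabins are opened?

  31 → cabin 1 (new)  [load 31/32]
  20 → cabin 2 (new)  [load 20/32]
  31 → cabin 3 (new)  [load 31/32]
  25 → cabin 4 (new)  [load 25/32]
  7 → cabin 2  [load 27/32]
  30 → cabin 5 (new)  [load 30/32]
  11 → cabin 6 (new)  [load 11/32]
  7 → cabin 4  [load 32/32]
  9 → cabin 6  [load 20/32]
  23 → cabin 7 (new)  [load 23/32]
  10 → cabin 6  [load 30/32]
  6 → cabin 7  [load 29/32]
7 cabins opened.

7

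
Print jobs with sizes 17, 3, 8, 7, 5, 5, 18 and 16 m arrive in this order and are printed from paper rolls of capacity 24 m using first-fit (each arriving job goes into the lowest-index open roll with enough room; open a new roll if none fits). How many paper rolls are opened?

4

  17 → roll 1 (new)  [load 17/24]
  3 → roll 1  [load 20/24]
  8 → roll 2 (new)  [load 8/24]
  7 → roll 2  [load 15/24]
  5 → roll 2  [load 20/24]
  5 → roll 3 (new)  [load 5/24]
  18 → roll 3  [load 23/24]
  16 → roll 4 (new)  [load 16/24]
4 paper rolls opened.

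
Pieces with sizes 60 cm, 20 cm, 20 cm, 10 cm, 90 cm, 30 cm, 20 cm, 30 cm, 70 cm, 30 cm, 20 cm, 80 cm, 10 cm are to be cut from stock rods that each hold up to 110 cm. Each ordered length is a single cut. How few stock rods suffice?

5

Total = 90 + 80 + 70 + 60 + 30 + 30 + 30 + 20 + 20 + 20 + 20 + 10 + 10 = 490 cm.
Lower bound: ⌈490/110⌉ = 5 stock rods.
A packing using 5 stock rods:
  stock rod 1: 90 + 20 = 110
  stock rod 2: 80 + 30 = 110
  stock rod 3: 70 + 30 + 10 = 110
  stock rod 4: 60 + 30 + 20 = 110
  stock rod 5: 20 + 20 + 10 = 50
This matches the lower bound, so 5 is optimal.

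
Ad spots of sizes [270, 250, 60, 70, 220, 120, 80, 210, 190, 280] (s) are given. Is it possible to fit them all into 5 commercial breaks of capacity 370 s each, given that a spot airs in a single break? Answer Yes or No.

No

Total = 1750 s; ⌈1750/370⌉ = 5.
6 ad spots each exceed half the capacity and cannot share a break, forcing at least 6 commercial breaks.
At least 6 commercial breaks are required, but only 5 are allowed.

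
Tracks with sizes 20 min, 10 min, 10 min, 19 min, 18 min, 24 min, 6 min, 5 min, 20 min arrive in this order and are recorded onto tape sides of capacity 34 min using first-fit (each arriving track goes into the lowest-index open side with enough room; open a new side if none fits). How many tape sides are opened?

5

  20 → side 1 (new)  [load 20/34]
  10 → side 1  [load 30/34]
  10 → side 2 (new)  [load 10/34]
  19 → side 2  [load 29/34]
  18 → side 3 (new)  [load 18/34]
  24 → side 4 (new)  [load 24/34]
  6 → side 3  [load 24/34]
  5 → side 2  [load 34/34]
  20 → side 5 (new)  [load 20/34]
5 tape sides opened.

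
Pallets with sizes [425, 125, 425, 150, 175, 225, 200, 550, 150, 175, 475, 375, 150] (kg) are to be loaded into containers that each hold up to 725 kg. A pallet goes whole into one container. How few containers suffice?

5

Total = 550 + 475 + 425 + 425 + 375 + 225 + 200 + 175 + 175 + 150 + 150 + 150 + 125 = 3600 kg.
Lower bound: ⌈3600/725⌉ = 5 containers.
A packing using 5 containers:
  container 1: 550 + 175 = 725
  container 2: 475 + 225 = 700
  container 3: 425 + 175 + 125 = 725
  container 4: 425 + 150 + 150 = 725
  container 5: 375 + 200 + 150 = 725
This matches the lower bound, so 5 is optimal.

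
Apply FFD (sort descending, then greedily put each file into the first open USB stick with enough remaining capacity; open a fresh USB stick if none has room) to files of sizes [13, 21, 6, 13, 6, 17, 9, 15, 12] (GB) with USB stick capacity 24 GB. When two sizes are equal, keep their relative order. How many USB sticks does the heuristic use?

6

Sorted descending: 21, 17, 15, 13, 13, 12, 9, 6, 6.
  21 → USB stick 1 (new)  [load 21/24]
  17 → USB stick 2 (new)  [load 17/24]
  15 → USB stick 3 (new)  [load 15/24]
  13 → USB stick 4 (new)  [load 13/24]
  13 → USB stick 5 (new)  [load 13/24]
  12 → USB stick 6 (new)  [load 12/24]
  9 → USB stick 3  [load 24/24]
  6 → USB stick 2  [load 23/24]
  6 → USB stick 4  [load 19/24]
6 USB sticks opened.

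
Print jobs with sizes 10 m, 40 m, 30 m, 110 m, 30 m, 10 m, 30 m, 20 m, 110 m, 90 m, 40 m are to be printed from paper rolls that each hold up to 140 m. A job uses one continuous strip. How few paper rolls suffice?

Total = 110 + 110 + 90 + 40 + 40 + 30 + 30 + 30 + 20 + 10 + 10 = 520 m.
Lower bound: ⌈520/140⌉ = 4 paper rolls.
A packing using 4 paper rolls:
  roll 1: 110 + 30 = 140
  roll 2: 110 + 30 = 140
  roll 3: 90 + 40 + 10 = 140
  roll 4: 40 + 30 + 20 + 10 = 100
This matches the lower bound, so 4 is optimal.

4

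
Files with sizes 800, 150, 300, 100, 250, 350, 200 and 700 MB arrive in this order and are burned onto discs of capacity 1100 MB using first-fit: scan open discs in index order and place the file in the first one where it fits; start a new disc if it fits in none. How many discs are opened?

  800 → disc 1 (new)  [load 800/1100]
  150 → disc 1  [load 950/1100]
  300 → disc 2 (new)  [load 300/1100]
  100 → disc 1  [load 1050/1100]
  250 → disc 2  [load 550/1100]
  350 → disc 2  [load 900/1100]
  200 → disc 2  [load 1100/1100]
  700 → disc 3 (new)  [load 700/1100]
3 discs opened.

3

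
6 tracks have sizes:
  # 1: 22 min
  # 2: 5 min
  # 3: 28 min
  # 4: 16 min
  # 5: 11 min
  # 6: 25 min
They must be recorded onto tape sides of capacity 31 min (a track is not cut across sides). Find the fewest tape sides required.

4

Total = 28 + 25 + 22 + 16 + 11 + 5 = 107 min.
Lower bound: ⌈107/31⌉ = 4 tape sides.
A packing using 4 tape sides:
  side 1: 28 = 28
  side 2: 25 + 5 = 30
  side 3: 22 = 22
  side 4: 16 + 11 = 27
This matches the lower bound, so 4 is optimal.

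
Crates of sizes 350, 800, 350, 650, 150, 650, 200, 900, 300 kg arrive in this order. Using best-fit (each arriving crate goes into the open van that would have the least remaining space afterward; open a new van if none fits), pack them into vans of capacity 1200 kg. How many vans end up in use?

  350 → van 1 (new)  [load 350/1200]
  800 → van 1  [load 1150/1200]
  350 → van 2 (new)  [load 350/1200]
  650 → van 2  [load 1000/1200]
  150 → van 2  [load 1150/1200]
  650 → van 3 (new)  [load 650/1200]
  200 → van 3  [load 850/1200]
  900 → van 4 (new)  [load 900/1200]
  300 → van 4  [load 1200/1200]
4 vans opened.

4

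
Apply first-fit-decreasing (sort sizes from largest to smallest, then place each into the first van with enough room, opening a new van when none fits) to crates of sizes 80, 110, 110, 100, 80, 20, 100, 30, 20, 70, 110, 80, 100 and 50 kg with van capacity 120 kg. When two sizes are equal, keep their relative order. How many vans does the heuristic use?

Sorted descending: 110, 110, 110, 100, 100, 100, 80, 80, 80, 70, 50, 30, 20, 20.
  110 → van 1 (new)  [load 110/120]
  110 → van 2 (new)  [load 110/120]
  110 → van 3 (new)  [load 110/120]
  100 → van 4 (new)  [load 100/120]
  100 → van 5 (new)  [load 100/120]
  100 → van 6 (new)  [load 100/120]
  80 → van 7 (new)  [load 80/120]
  80 → van 8 (new)  [load 80/120]
  80 → van 9 (new)  [load 80/120]
  70 → van 10 (new)  [load 70/120]
  50 → van 10  [load 120/120]
  30 → van 7  [load 110/120]
  20 → van 4  [load 120/120]
  20 → van 5  [load 120/120]
10 vans opened.

10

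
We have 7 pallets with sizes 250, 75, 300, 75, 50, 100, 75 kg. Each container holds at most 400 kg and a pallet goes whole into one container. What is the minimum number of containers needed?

3

Total = 300 + 250 + 100 + 75 + 75 + 75 + 50 = 925 kg.
Lower bound: ⌈925/400⌉ = 3 containers.
A packing using 3 containers:
  container 1: 300 + 100 = 400
  container 2: 250 + 75 + 75 = 400
  container 3: 75 + 50 = 125
This matches the lower bound, so 3 is optimal.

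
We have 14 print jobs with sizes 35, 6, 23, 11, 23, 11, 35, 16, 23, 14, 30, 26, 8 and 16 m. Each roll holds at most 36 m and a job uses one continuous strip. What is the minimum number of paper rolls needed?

Total = 35 + 35 + 30 + 26 + 23 + 23 + 23 + 16 + 16 + 14 + 11 + 11 + 8 + 6 = 277 m.
Lower bound: ⌈277/36⌉ = 8 paper rolls.
A packing using 9 paper rolls:
  roll 1: 35 = 35
  roll 2: 35 = 35
  roll 3: 30 + 6 = 36
  roll 4: 26 + 8 = 34
  roll 5: 23 + 11 = 34
  roll 6: 23 + 11 = 34
  roll 7: 23 = 23
  roll 8: 16 + 16 = 32
  roll 9: 14 = 14
No arrangement into 8 paper rolls stays within capacity, so 9 is optimal.

9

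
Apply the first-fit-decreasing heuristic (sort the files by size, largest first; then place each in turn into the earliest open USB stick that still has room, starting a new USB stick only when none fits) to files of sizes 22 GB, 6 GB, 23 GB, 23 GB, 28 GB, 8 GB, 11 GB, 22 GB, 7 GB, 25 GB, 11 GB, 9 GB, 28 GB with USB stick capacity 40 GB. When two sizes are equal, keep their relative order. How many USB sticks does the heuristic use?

7

Sorted descending: 28, 28, 25, 23, 23, 22, 22, 11, 11, 9, 8, 7, 6.
  28 → USB stick 1 (new)  [load 28/40]
  28 → USB stick 2 (new)  [load 28/40]
  25 → USB stick 3 (new)  [load 25/40]
  23 → USB stick 4 (new)  [load 23/40]
  23 → USB stick 5 (new)  [load 23/40]
  22 → USB stick 6 (new)  [load 22/40]
  22 → USB stick 7 (new)  [load 22/40]
  11 → USB stick 1  [load 39/40]
  11 → USB stick 2  [load 39/40]
  9 → USB stick 3  [load 34/40]
  8 → USB stick 4  [load 31/40]
  7 → USB stick 4  [load 38/40]
  6 → USB stick 3  [load 40/40]
7 USB sticks opened.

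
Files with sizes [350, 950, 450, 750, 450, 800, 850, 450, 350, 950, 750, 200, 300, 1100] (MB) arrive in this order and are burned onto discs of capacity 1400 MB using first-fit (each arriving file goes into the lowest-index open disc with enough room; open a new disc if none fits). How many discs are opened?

  350 → disc 1 (new)  [load 350/1400]
  950 → disc 1  [load 1300/1400]
  450 → disc 2 (new)  [load 450/1400]
  750 → disc 2  [load 1200/1400]
  450 → disc 3 (new)  [load 450/1400]
  800 → disc 3  [load 1250/1400]
  850 → disc 4 (new)  [load 850/1400]
  450 → disc 4  [load 1300/1400]
  350 → disc 5 (new)  [load 350/1400]
  950 → disc 5  [load 1300/1400]
  750 → disc 6 (new)  [load 750/1400]
  200 → disc 2  [load 1400/1400]
  300 → disc 6  [load 1050/1400]
  1100 → disc 7 (new)  [load 1100/1400]
7 discs opened.

7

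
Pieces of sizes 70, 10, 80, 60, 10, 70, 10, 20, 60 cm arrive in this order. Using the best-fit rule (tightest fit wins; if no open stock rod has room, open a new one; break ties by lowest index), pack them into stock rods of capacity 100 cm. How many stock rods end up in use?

  70 → stock rod 1 (new)  [load 70/100]
  10 → stock rod 1  [load 80/100]
  80 → stock rod 2 (new)  [load 80/100]
  60 → stock rod 3 (new)  [load 60/100]
  10 → stock rod 1  [load 90/100]
  70 → stock rod 4 (new)  [load 70/100]
  10 → stock rod 1  [load 100/100]
  20 → stock rod 2  [load 100/100]
  60 → stock rod 5 (new)  [load 60/100]
5 stock rods opened.

5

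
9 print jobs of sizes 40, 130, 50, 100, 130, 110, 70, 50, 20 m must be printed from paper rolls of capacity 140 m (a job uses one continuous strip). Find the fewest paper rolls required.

Total = 130 + 130 + 110 + 100 + 70 + 50 + 50 + 40 + 20 = 700 m.
Lower bound: ⌈700/140⌉ = 5 paper rolls.
A packing using 6 paper rolls:
  roll 1: 130 = 130
  roll 2: 130 = 130
  roll 3: 110 + 20 = 130
  roll 4: 100 + 40 = 140
  roll 5: 70 + 50 = 120
  roll 6: 50 = 50
No arrangement into 5 paper rolls stays within capacity, so 6 is optimal.

6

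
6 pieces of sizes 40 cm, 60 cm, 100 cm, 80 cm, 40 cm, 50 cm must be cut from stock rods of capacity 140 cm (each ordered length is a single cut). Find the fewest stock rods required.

3

Total = 100 + 80 + 60 + 50 + 40 + 40 = 370 cm.
Lower bound: ⌈370/140⌉ = 3 stock rods.
A packing using 3 stock rods:
  stock rod 1: 100 + 40 = 140
  stock rod 2: 80 + 60 = 140
  stock rod 3: 50 + 40 = 90
This matches the lower bound, so 3 is optimal.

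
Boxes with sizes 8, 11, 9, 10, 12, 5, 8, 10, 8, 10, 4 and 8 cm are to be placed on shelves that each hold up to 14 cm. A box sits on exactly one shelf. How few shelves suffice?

Total = 12 + 11 + 10 + 10 + 10 + 9 + 8 + 8 + 8 + 8 + 5 + 4 = 103 cm.
Lower bound: ⌈103/14⌉ = 8 shelves.
Also, 10 boxes each exceed 7 cm, and no two of those can share a shelf, so at least 10 shelves are needed.
A packing using 10 shelves:
  shelf 1: 12 = 12
  shelf 2: 11 = 11
  shelf 3: 10 + 4 = 14
  shelf 4: 10 = 10
  shelf 5: 10 = 10
  shelf 6: 9 + 5 = 14
  shelf 7: 8 = 8
  shelf 8: 8 = 8
  shelf 9: 8 = 8
  shelf 10: 8 = 8
This matches the lower bound, so 10 is optimal.

10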